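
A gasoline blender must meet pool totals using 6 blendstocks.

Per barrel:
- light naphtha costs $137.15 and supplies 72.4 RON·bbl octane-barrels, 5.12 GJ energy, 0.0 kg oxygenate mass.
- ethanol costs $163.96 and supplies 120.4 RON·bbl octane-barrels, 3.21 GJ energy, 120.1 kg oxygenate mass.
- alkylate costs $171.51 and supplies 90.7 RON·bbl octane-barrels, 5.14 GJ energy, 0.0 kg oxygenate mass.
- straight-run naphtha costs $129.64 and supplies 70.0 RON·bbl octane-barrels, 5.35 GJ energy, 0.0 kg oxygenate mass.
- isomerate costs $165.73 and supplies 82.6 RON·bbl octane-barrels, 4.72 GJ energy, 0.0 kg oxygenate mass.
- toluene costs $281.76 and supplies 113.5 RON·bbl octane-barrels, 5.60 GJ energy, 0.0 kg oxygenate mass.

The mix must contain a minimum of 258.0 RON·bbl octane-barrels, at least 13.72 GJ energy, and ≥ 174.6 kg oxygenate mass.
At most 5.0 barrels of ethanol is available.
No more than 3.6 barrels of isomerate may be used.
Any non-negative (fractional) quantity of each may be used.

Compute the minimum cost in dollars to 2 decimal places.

$457.74

Set it up as a linear program. Let x1 = barrels of light naphtha, x2 = barrels of ethanol, x3 = barrels of alkylate, x4 = barrels of straight-run naphtha, x5 = barrels of isomerate, x6 = barrels of toluene.
Minimize 137.15x1 + 163.96x2 + 171.51x3 + 129.64x4 + 165.73x5 + 281.76x6 subject to:
  72.4x1 + 120.4x2 + 90.7x3 + 70x4 + 82.6x5 + 113.5x6 ≥ 258   (octane-barrels)
  5.12x1 + 3.21x2 + 5.14x3 + 5.35x4 + 4.72x5 + 5.6x6 ≥ 13.72   (energy)
  120.1x2 ≥ 174.6   (oxygenate mass)
  x2 ≤ 5
  x5 ≤ 3.6
  x1, x2, x3, x4, x5, x6 ≥ 0.
At the optimum only ethanol, straight-run naphtha are positive (light naphtha, alkylate, isomerate, toluene = 0). Binding constraints: energy and oxygenate mass.
Solving gives x2 = 1.4538, x4 = 1.6922.
Objective = 163.96·1.4538 + 129.64·1.6922 = 457.7419.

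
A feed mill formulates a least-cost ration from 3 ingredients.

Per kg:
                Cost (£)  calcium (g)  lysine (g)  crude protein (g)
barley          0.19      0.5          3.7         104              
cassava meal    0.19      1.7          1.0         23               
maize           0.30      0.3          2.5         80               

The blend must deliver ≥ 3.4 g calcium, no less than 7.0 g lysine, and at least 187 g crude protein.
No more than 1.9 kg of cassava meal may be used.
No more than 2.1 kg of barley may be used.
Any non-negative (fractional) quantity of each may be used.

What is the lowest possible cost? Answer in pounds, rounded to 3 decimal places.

£0.577

Let x1 = kg of barley, x2 = kg of cassava meal, x3 = kg of maize.
min 0.19x1 + 0.19x2 + 0.3x3 with:
  0.5x1 + 1.7x2 + 0.3x3 ≥ 3.4   (calcium)
  3.7x1 + 1x2 + 2.5x3 ≥ 7   (lysine)
  104x1 + 23x2 + 80x3 ≥ 187   (crude protein)
  x2 ≤ 1.9
  x1 ≤ 2.1
  x1, x2, x3 ≥ 0.
The optimal basis is {barley, cassava meal}; maize drops out. The calcium and lysine requirements are met with equality.
Optimal quantities: barley = 1.468 kg, cassava meal = 1.568 kg.
Cost = 0.19·1.468 + 0.19·1.568 = 0.57684.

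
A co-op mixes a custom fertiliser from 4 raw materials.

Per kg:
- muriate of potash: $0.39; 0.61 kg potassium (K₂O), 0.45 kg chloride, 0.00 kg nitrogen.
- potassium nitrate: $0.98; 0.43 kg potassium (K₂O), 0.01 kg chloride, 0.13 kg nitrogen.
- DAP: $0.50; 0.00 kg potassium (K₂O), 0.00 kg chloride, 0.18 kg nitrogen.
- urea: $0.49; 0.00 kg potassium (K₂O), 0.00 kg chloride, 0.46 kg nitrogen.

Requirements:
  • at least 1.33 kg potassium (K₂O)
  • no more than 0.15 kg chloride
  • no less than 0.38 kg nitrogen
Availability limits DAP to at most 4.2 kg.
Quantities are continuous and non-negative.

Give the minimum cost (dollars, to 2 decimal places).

Set it up as a linear program. Let x1 = kg of muriate of potash, x2 = kg of potassium nitrate, x3 = kg of DAP, x4 = kg of urea.
Minimise 0.39x1 + 0.98x2 + 0.5x3 + 0.49x4 s.t.:
  0.61x1 + 0.43x2 ≥ 1.33   (potassium (K₂O))
  0.45x1 + 0.01x2 ≤ 0.15   (chloride)
  0.13x2 + 0.18x3 + 0.46x4 ≥ 0.38   (nitrogen)
  x3 ≤ 4.2
  x1, x2, x3, x4 ≥ 0.
The optimal basis is {muriate of potash, potassium nitrate, urea}; DAP drops out. The potassium (K₂O), chloride, nitrogen requirements are met with equality.
Optimal quantities: muriate of potash = 0.2732 kg, potassium nitrate = 2.705 kg, urea = 0.06151 kg.
Hence cost = 0.39·0.2732 + 0.98·2.705 + 0.49·0.06151 = $2.7876.

$2.79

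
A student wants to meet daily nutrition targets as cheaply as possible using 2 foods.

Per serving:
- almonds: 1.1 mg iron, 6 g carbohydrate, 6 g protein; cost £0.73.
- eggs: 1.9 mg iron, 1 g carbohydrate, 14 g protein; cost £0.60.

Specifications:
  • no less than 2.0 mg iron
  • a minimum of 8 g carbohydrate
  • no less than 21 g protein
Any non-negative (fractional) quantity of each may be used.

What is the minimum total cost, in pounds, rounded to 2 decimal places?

£1.45

This is a linear program. Let x1 = servings of almonds, x2 = servings of eggs.
min 0.73x1 + 0.6x2 with:
  1.1x1 + 1.9x2 ≥ 2   (iron)
  6x1 + 1x2 ≥ 8   (carbohydrate)
  6x1 + 14x2 ≥ 21   (protein)
  x1, x2 ≥ 0.
Both inputs are positive at the optimum. There the carbohydrate and protein constraints are tight.
Solving gives x1 = 1.167, x2 = 1.
Total cost: 0.73·1.167 + 0.6·1 = 1.4519.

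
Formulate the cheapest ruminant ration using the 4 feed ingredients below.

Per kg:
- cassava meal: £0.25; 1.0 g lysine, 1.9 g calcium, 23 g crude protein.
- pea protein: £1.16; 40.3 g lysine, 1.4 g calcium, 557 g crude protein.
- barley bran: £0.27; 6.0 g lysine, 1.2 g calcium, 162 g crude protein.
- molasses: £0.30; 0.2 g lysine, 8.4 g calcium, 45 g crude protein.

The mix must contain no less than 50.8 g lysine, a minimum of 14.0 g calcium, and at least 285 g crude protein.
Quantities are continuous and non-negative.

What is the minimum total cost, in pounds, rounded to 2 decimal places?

£1.89

Set it up as a linear program. Let x1 = kg of cassava meal, x2 = kg of pea protein, x3 = kg of barley bran, x4 = kg of molasses.
min 0.25x1 + 1.16x2 + 0.27x3 + 0.3x4 subject to:
  1x1 + 40.3x2 + 6x3 + 0.2x4 ≥ 50.8   (lysine)
  1.9x1 + 1.4x2 + 1.2x3 + 8.4x4 ≥ 14   (calcium)
  23x1 + 557x2 + 162x3 + 45x4 ≥ 285   (crude protein)
  x1, x2, x3, x4 ≥ 0.
The minimum-cost mix takes nothing from cassava meal, barley bran — only pea protein, molasses. Binding constraints: lysine and calcium.
So pea protein = 1.253 kg, molasses = 1.458 kg.
Objective = 1.16·1.253 + 0.3·1.458 = 1.8909.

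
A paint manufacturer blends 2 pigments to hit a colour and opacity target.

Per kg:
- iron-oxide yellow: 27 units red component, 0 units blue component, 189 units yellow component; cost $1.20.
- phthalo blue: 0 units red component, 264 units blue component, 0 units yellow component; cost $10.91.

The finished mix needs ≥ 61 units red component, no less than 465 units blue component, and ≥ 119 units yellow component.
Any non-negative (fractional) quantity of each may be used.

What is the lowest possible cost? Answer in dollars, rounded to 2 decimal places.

Set it up as a linear program. Let x1 = kg of iron-oxide yellow, x2 = kg of phthalo blue.
Minimise 1.2x1 + 10.91x2 with:
  27x1 ≥ 61   (red component)
  264x2 ≥ 465   (blue component)
  189x1 ≥ 119   (yellow component)
  x1, x2 ≥ 0.
Both inputs are positive at the optimum. There the red component and blue component constraints are tight.
So iron-oxide yellow = 2.2593 kg, phthalo blue = 1.7614 kg.
Total cost: 1.2·2.2593 + 10.91·1.7614 = 21.9280.

$21.93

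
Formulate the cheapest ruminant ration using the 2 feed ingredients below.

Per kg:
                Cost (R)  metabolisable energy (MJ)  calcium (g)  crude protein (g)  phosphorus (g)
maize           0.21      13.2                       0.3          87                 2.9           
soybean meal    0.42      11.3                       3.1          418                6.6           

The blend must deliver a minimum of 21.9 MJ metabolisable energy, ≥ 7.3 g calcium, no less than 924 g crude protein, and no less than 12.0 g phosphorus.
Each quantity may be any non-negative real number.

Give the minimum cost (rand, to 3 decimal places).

Let x1 = kg of maize, x2 = kg of soybean meal.
min 0.21x1 + 0.42x2 subject to:
  13.2x1 + 11.3x2 ≥ 21.9   (metabolisable energy)
  0.3x1 + 3.1x2 ≥ 7.3   (calcium)
  87x1 + 418x2 ≥ 924   (crude protein)
  2.9x1 + 6.6x2 ≥ 12   (phosphorus)
  x1, x2 ≥ 0.
The cheapest feasible vertex uses only soybean meal; maize is not used. Binding constraint: calcium.
Solving gives x2 = 2.355.
Cost = 0.42·2.355 = 0.98910.

R0.989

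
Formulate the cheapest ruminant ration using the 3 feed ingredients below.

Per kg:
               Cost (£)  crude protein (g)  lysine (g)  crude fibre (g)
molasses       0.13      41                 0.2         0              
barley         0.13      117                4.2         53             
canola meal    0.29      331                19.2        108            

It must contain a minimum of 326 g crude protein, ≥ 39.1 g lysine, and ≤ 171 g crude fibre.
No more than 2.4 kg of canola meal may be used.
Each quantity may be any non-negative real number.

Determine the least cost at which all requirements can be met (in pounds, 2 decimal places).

Let x1 = kg of molasses, x2 = kg of barley, x3 = kg of canola meal.
Minimise 0.13x1 + 0.13x2 + 0.29x3 subject to:
  41x1 + 117x2 + 331x3 ≥ 326   (crude protein)
  0.2x1 + 4.2x2 + 19.2x3 ≥ 39.1   (lysine)
  53x2 + 108x3 ≤ 171   (crude fibre)
  x3 ≤ 2.4
  x1, x2, x3 ≥ 0.
The cheapest feasible vertex uses only molasses, canola meal; barley is not used. There the lysine and crude fibre constraints are tight.
Optimal quantities: molasses = 43.5 kg, canola meal = 1.583 kg.
Total cost: 0.13·43.5 + 0.29·1.583 = 6.1141.

£6.11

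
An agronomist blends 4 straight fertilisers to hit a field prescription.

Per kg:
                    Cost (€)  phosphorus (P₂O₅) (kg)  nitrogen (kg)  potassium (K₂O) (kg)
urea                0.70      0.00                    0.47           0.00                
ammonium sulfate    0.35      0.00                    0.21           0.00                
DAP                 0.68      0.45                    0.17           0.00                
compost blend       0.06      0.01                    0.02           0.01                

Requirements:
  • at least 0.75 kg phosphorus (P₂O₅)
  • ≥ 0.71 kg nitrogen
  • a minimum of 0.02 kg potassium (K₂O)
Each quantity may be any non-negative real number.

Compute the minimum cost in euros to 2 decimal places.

€1.81

Let x1 = kg of urea, x2 = kg of ammonium sulfate, x3 = kg of DAP, x4 = kg of compost blend.
Minimise 0.7x1 + 0.35x2 + 0.68x3 + 0.06x4 subject to:
  0.45x3 + 0.01x4 ≥ 0.75   (phosphorus (P₂O₅))
  0.47x1 + 0.21x2 + 0.17x3 + 0.02x4 ≥ 0.71   (nitrogen)
  0.01x4 ≥ 0.02   (potassium (K₂O))
  x1, x2, x3, x4 ≥ 0.
At the optimum only urea, DAP, compost blend are positive (ammonium sulfate = 0). There the phosphorus (P₂O₅), nitrogen, potassium (K₂O) constraints are tight.
That vertex is x1 = 0.8388, x3 = 1.622, x4 = 2.
Objective = 0.7·0.8388 + 0.68·1.622 + 0.06·2 = 1.8101.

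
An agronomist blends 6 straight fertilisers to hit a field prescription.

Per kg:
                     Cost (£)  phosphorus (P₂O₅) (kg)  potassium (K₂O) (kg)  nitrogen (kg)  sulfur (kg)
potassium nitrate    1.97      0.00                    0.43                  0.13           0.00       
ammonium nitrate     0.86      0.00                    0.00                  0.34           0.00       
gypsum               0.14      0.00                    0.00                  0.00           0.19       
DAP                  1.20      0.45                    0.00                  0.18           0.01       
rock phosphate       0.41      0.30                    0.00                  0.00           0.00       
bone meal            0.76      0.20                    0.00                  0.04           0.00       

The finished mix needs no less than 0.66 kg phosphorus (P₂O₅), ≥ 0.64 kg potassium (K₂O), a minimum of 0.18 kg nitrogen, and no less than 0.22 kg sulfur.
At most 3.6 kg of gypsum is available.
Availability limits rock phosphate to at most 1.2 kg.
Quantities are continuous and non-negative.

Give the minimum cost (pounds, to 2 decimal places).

£4.38

Let x1 = kg of potassium nitrate, x2 = kg of ammonium nitrate, x3 = kg of gypsum, x4 = kg of DAP, x5 = kg of rock phosphate, x6 = kg of bone meal.
Minimize 1.97x1 + 0.86x2 + 0.14x3 + 1.2x4 + 0.41x5 + 0.76x6 with:
  0.45x4 + 0.3x5 + 0.2x6 ≥ 0.66   (phosphorus (P₂O₅))
  0.43x1 ≥ 0.64   (potassium (K₂O))
  0.13x1 + 0.34x2 + 0.18x4 + 0.04x6 ≥ 0.18   (nitrogen)
  0.19x3 + 0.01x4 ≥ 0.22   (sulfur)
  x3 ≤ 3.6
  x5 ≤ 1.2
  x1, x2, x3, x4, x5, x6 ≥ 0.
The cheapest feasible vertex uses only potassium nitrate, gypsum, DAP, rock phosphate; ammonium nitrate, bone meal are not used. The phosphorus (P₂O₅), potassium (K₂O), sulfur, the rock phosphate cap requirements are met with equality.
So potassium nitrate = 1.488 kg, gypsum = 1.123 kg, DAP = 0.6667 kg, rock phosphate = 1.2 kg.
Objective = 1.97·1.488 + 0.14·1.123 + 1.2·0.6667 + 0.41·1.2 = 4.3806.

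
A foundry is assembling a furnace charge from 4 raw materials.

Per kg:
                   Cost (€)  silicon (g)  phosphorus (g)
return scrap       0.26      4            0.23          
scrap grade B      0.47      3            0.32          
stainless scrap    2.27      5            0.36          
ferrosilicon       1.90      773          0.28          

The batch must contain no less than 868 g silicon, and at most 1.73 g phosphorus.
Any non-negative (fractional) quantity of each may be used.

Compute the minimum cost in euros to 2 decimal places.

€2.13

Treat it as an LP. Let x1 = kg of return scrap, x2 = kg of scrap grade B, x3 = kg of stainless scrap, x4 = kg of ferrosilicon.
Minimise 0.26x1 + 0.47x2 + 2.27x3 + 1.9x4 s.t.:
  4x1 + 3x2 + 5x3 + 773x4 ≥ 868   (silicon)
  0.23x1 + 0.32x2 + 0.36x3 + 0.28x4 ≤ 1.73   (phosphorus)
  x1, x2, x3, x4 ≥ 0.
The minimum-cost mix takes nothing from return scrap, scrap grade B, stainless scrap — only ferrosilicon. The silicon requirement is met with equality.
Solving gives x4 = 1.123.
Total cost: 1.9·1.123 = 2.1337.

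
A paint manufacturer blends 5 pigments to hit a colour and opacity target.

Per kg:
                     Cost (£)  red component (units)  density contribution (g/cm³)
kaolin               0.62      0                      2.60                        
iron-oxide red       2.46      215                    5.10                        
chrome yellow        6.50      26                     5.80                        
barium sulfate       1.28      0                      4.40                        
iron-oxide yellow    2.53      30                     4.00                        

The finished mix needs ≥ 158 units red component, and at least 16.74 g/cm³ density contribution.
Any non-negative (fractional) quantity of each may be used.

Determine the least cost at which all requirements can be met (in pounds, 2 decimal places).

Let x1 = kg of kaolin, x2 = kg of iron-oxide red, x3 = kg of chrome yellow, x4 = kg of barium sulfate, x5 = kg of iron-oxide yellow.
min 0.62x1 + 2.46x2 + 6.5x3 + 1.28x4 + 2.53x5 subject to:
  215x2 + 26x3 + 30x5 ≥ 158   (red component)
  2.6x1 + 5.1x2 + 5.8x3 + 4.4x4 + 4x5 ≥ 16.74   (density contribution)
  x1, x2, x3, x4, x5 ≥ 0.
The minimum-cost mix takes nothing from chrome yellow, barium sulfate, iron-oxide yellow — only kaolin, iron-oxide red. There the red component and density contribution constraints are tight.
Solving gives x1 = 4.997, x2 = 0.7349.
Objective = 0.62·4.997 + 2.46·0.7349 = 4.9060.

£4.91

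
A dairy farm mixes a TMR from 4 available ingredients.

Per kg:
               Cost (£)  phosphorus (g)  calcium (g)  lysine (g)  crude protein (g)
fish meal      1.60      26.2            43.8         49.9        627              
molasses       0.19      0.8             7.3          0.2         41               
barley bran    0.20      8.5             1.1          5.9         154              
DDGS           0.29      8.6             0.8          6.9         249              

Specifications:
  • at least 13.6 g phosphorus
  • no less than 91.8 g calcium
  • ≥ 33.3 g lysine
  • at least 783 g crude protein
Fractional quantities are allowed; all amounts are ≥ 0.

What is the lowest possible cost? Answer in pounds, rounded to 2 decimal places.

Treat it as an LP. Let x1 = kg of fish meal, x2 = kg of molasses, x3 = kg of barley bran, x4 = kg of DDGS.
Minimise 1.6x1 + 0.19x2 + 0.2x3 + 0.29x4 s.t.:
  26.2x1 + 0.8x2 + 8.5x3 + 8.6x4 ≥ 13.6   (phosphorus)
  43.8x1 + 7.3x2 + 1.1x3 + 0.8x4 ≥ 91.8   (calcium)
  49.9x1 + 0.2x2 + 5.9x3 + 6.9x4 ≥ 33.3   (lysine)
  627x1 + 41x2 + 154x3 + 249x4 ≥ 783   (crude protein)
  x1, x2, x3, x4 ≥ 0.
The cheapest feasible vertex uses only fish meal, molasses, DDGS; barley bran is not used. There the calcium, lysine, crude protein constraints are tight.
So fish meal = 0.6125 kg, molasses = 8.885 kg, DDGS = 0.1393 kg.
Objective = 1.6·0.6125 + 0.19·8.885 + 0.29·0.1393 = 2.7085.

£2.71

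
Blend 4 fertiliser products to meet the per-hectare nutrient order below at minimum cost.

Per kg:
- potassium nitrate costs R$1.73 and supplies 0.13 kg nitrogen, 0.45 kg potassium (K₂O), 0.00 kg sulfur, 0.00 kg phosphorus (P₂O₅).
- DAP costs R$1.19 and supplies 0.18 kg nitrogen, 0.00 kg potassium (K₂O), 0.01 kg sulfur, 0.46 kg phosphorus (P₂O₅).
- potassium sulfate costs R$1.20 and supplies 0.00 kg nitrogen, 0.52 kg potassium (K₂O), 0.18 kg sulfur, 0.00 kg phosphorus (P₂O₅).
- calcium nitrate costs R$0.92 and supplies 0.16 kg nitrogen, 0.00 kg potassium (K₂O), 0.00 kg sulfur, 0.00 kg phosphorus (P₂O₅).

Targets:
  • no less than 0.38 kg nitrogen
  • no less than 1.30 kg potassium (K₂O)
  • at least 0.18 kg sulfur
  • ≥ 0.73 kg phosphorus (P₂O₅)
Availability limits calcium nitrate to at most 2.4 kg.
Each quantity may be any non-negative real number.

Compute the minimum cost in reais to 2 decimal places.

Let x1 = kg of potassium nitrate, x2 = kg of DAP, x3 = kg of potassium sulfate, x4 = kg of calcium nitrate.
Minimize 1.73x1 + 1.19x2 + 1.2x3 + 0.92x4 with:
  0.13x1 + 0.18x2 + 0.16x4 ≥ 0.38   (nitrogen)
  0.45x1 + 0.52x3 ≥ 1.3   (potassium (K₂O))
  0.01x2 + 0.18x3 ≥ 0.18   (sulfur)
  0.46x2 ≥ 0.73   (phosphorus (P₂O₅))
  x4 ≤ 2.4
  x1, x2, x3, x4 ≥ 0.
The cheapest feasible vertex uses only potassium nitrate, DAP, potassium sulfate; calcium nitrate is not used. There the nitrogen, potassium (K₂O), phosphorus (P₂O₅) constraints are tight.
That vertex is x1 = 0.7258, x2 = 1.587, x3 = 1.872.
Total cost: 1.73·0.7258 + 1.19·1.587 + 1.2·1.872 = 5.3906.

R$5.39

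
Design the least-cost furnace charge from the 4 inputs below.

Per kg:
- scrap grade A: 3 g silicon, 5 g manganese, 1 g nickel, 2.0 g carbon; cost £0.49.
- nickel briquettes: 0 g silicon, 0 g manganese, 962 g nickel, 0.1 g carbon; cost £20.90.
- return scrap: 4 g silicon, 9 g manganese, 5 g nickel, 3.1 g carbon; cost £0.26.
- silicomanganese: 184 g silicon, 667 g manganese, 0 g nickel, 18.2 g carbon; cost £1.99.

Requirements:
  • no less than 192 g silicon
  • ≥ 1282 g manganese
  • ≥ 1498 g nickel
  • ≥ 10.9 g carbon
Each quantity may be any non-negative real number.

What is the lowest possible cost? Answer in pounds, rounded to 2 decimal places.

Let x1 = kg of scrap grade A, x2 = kg of nickel briquettes, x3 = kg of return scrap, x4 = kg of silicomanganese.
Minimise 0.49x1 + 20.9x2 + 0.26x3 + 1.99x4 subject to:
  3x1 + 4x3 + 184x4 ≥ 192   (silicon)
  5x1 + 9x3 + 667x4 ≥ 1282   (manganese)
  1x1 + 962x2 + 5x3 ≥ 1498   (nickel)
  2x1 + 0.1x2 + 3.1x3 + 18.2x4 ≥ 10.9   (carbon)
  x1, x2, x3, x4 ≥ 0.
The cheapest feasible vertex uses only nickel briquettes, silicomanganese; scrap grade A, return scrap are not used. Binding constraints: manganese and nickel.
Optimal quantities: nickel briquettes = 1.557 kg, silicomanganese = 1.922 kg.
Objective = 20.9·1.557 + 1.99·1.922 = 36.3661.

£36.37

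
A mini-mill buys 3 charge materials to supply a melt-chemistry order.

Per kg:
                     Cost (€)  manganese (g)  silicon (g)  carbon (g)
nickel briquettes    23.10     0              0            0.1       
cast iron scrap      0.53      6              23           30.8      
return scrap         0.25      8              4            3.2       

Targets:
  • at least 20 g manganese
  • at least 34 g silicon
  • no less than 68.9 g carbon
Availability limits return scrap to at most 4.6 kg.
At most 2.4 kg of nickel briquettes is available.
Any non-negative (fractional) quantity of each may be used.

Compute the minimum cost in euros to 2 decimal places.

Let x1 = kg of nickel briquettes, x2 = kg of cast iron scrap, x3 = kg of return scrap.
Minimize 23.1x1 + 0.53x2 + 0.25x3 subject to:
  6x2 + 8x3 ≥ 20   (manganese)
  23x2 + 4x3 ≥ 34   (silicon)
  0.1x1 + 30.8x2 + 3.2x3 ≥ 68.9   (carbon)
  x3 ≤ 4.6
  x1 ≤ 2.4
  x1, x2, x3 ≥ 0.
At the optimum only cast iron scrap, return scrap are positive (nickel briquettes = 0). There the manganese and carbon constraints are tight.
Solving gives x2 = 2.144, x3 = 0.8917.
Objective = 0.53·2.144 + 0.25·0.8917 = 1.3592.

€1.36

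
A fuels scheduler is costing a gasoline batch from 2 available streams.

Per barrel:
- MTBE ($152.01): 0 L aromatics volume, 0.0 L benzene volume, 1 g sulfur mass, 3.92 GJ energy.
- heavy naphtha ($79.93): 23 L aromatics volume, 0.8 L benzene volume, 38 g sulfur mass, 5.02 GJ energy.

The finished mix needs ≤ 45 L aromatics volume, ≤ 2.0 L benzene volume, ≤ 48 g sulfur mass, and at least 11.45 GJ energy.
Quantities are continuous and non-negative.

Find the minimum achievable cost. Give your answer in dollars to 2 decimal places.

Let x1 = barrels of MTBE, x2 = barrels of heavy naphtha.
Minimise 152.01x1 + 79.93x2 with:
  23x2 ≤ 45   (aromatics volume)
  0.8x2 ≤ 2   (benzene volume)
  1x1 + 38x2 ≤ 48   (sulfur mass)
  3.92x1 + 5.02x2 ≥ 11.45   (energy)
  x1, x2 ≥ 0.
Both inputs are positive at the optimum. Binding constraints: sulfur mass and energy.
That vertex is x1 = 1.34876, x2 = 1.22766.
Objective = 152.01·1.34876 + 79.93·1.22766 = 303.1519.

$303.15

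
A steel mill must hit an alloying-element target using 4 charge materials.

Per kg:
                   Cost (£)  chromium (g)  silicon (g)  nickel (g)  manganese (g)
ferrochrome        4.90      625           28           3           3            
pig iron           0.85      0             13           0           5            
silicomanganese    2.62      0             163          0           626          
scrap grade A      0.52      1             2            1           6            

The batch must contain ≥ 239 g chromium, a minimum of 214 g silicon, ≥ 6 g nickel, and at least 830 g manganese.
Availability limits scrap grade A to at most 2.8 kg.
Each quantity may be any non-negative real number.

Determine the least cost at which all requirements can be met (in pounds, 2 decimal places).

This is a linear program. Let x1 = kg of ferrochrome, x2 = kg of pig iron, x3 = kg of silicomanganese, x4 = kg of scrap grade A.
min 4.9x1 + 0.85x2 + 2.62x3 + 0.52x4 s.t.:
  625x1 + 1x4 ≥ 239   (chromium)
  28x1 + 13x2 + 163x3 + 2x4 ≥ 214   (silicon)
  3x1 + 1x4 ≥ 6   (nickel)
  3x1 + 5x2 + 626x3 + 6x4 ≥ 830   (manganese)
  x4 ≤ 2.8
  x1, x2, x3, x4 ≥ 0.
At the optimum only ferrochrome, silicomanganese, scrap grade A are positive (pig iron = 0). Binding constraints: nickel, manganese, the scrap grade A cap.
So ferrochrome = 1.067 kg, silicomanganese = 1.294 kg, scrap grade A = 2.8 kg.
Cost = 4.9·1.067 + 2.62·1.294 + 0.52·2.8 = 10.0746.

£10.07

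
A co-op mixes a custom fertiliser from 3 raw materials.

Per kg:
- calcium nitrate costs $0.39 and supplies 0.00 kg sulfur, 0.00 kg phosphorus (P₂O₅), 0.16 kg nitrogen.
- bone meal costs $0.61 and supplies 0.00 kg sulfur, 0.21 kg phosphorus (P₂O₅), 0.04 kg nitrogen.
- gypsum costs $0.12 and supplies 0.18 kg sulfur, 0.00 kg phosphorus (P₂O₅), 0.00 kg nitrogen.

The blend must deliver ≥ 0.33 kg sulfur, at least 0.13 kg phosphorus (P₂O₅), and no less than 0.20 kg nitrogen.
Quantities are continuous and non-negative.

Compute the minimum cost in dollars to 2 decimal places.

$1.02

Let x1 = kg of calcium nitrate, x2 = kg of bone meal, x3 = kg of gypsum.
min 0.39x1 + 0.61x2 + 0.12x3 with:
  0.18x3 ≥ 0.33   (sulfur)
  0.21x2 ≥ 0.13   (phosphorus (P₂O₅))
  0.16x1 + 0.04x2 ≥ 0.2   (nitrogen)
  x1, x2, x3 ≥ 0.
The optimal mix uses every input. There the sulfur, phosphorus (P₂O₅), nitrogen constraints are tight.
That vertex is x1 = 1.095, x2 = 0.619, x3 = 1.833.
Hence cost = 0.39·1.095 + 0.61·0.619 + 0.12·1.833 = $1.0246.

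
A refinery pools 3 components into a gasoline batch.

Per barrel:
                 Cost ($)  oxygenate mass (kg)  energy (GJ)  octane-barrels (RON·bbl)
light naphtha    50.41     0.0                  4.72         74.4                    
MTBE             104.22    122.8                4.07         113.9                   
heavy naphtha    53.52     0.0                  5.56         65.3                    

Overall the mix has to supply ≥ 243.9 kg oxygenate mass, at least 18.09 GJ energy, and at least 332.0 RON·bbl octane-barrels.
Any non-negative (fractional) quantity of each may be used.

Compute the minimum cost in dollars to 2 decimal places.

$303.32

This is a linear program. Let x1 = barrels of light naphtha, x2 = barrels of MTBE, x3 = barrels of heavy naphtha.
Minimise 50.41x1 + 104.22x2 + 53.52x3 with:
  122.8x2 ≥ 243.9   (oxygenate mass)
  4.72x1 + 4.07x2 + 5.56x3 ≥ 18.09   (energy)
  74.4x1 + 113.9x2 + 65.3x3 ≥ 332   (octane-barrels)
  x1, x2, x3 ≥ 0.
The optimal basis is {MTBE, heavy naphtha}; light naphtha drops out. There the oxygenate mass and energy constraints are tight.
So MTBE = 1.986 barrels, heavy naphtha = 1.8 barrels.
Objective = 104.22·1.986 + 53.52·1.8 = 303.3169.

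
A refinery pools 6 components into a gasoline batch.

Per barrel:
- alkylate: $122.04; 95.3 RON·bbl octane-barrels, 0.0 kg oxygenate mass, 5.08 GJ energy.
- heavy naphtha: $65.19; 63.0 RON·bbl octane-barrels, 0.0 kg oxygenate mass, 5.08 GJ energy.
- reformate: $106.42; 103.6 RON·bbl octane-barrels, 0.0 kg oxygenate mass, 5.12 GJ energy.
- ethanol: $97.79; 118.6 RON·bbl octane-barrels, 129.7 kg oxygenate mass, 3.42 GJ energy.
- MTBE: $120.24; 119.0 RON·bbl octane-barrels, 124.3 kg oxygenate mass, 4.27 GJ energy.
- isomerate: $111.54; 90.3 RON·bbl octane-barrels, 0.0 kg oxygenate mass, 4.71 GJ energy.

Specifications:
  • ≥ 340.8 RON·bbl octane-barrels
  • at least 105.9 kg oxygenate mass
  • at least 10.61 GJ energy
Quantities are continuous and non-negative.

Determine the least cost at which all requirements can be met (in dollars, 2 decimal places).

$284.18

Let x1 = barrels of alkylate, x2 = barrels of heavy naphtha, x3 = barrels of reformate, x4 = barrels of ethanol, x5 = barrels of MTBE, x6 = barrels of isomerate.
Minimise 122.04x1 + 65.19x2 + 106.42x3 + 97.79x4 + 120.24x5 + 111.54x6 s.t.:
  95.3x1 + 63x2 + 103.6x3 + 118.6x4 + 119x5 + 90.3x6 ≥ 340.8   (octane-barrels)
  129.7x4 + 124.3x5 ≥ 105.9   (oxygenate mass)
  5.08x1 + 5.08x2 + 5.12x3 + 3.42x4 + 4.27x5 + 4.71x6 ≥ 10.61   (energy)
  x1, x2, x3, x4, x5, x6 ≥ 0.
The cheapest feasible vertex uses only heavy naphtha, ethanol; alkylate, reformate, MTBE, isomerate are not used. The octane-barrels and energy requirements are met with equality.
Solving gives x2 = 0.239802, x4 = 2.74614.
Cost = 65.19·0.239802 + 97.79·2.74614 = 284.1777.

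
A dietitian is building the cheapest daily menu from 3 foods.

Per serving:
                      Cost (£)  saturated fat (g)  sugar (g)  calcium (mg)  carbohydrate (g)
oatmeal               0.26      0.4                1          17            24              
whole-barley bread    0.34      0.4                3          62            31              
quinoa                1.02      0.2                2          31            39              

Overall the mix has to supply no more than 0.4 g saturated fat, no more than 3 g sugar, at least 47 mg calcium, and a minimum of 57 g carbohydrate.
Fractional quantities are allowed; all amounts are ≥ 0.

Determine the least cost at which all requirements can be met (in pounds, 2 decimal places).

Let x1 = servings of oatmeal, x2 = servings of whole-barley bread, x3 = servings of quinoa.
Minimize 0.26x1 + 0.34x2 + 1.02x3 s.t.:
  0.4x1 + 0.4x2 + 0.2x3 ≤ 0.4   (saturated fat)
  1x1 + 3x2 + 2x3 ≤ 3   (sugar)
  17x1 + 62x2 + 31x3 ≥ 47   (calcium)
  24x1 + 31x2 + 39x3 ≥ 57   (carbohydrate)
  x1, x2, x3 ≥ 0.
All 3 inputs are positive at the optimum. Binding constraints: saturated fat, sugar, carbohydrate.
Solving gives x1 = 0.2989, x2 = 0.1034, x3 = 1.195.
Objective = 0.26·0.2989 + 0.34·0.1034 + 1.02·1.195 = 1.3318.

£1.33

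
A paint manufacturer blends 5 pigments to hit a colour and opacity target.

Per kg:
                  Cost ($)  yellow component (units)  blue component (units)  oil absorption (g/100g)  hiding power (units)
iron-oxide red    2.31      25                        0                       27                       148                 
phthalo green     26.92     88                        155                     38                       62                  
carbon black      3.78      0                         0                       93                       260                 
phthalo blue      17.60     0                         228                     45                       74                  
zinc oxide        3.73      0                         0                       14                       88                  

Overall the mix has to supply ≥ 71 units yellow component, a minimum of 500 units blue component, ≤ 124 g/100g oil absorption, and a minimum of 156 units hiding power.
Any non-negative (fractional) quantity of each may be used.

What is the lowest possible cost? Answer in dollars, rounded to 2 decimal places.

$49.16

Treat it as an LP. Let x1 = kg of iron-oxide red, x2 = kg of phthalo green, x3 = kg of carbon black, x4 = kg of phthalo blue, x5 = kg of zinc oxide.
min 2.31x1 + 26.92x2 + 3.78x3 + 17.6x4 + 3.73x5 with:
  25x1 + 88x2 ≥ 71   (yellow component)
  155x2 + 228x4 ≥ 500   (blue component)
  27x1 + 38x2 + 93x3 + 45x4 + 14x5 ≤ 124   (oil absorption)
  148x1 + 62x2 + 260x3 + 74x4 + 88x5 ≥ 156   (hiding power)
  x1, x2, x3, x4, x5 ≥ 0.
At the optimum only iron-oxide red, phthalo green, phthalo blue are positive (carbon black, zinc oxide = 0). There the yellow component, blue component, oil absorption constraints are tight.
Solving gives x1 = 0.7768, x2 = 0.5861, x4 = 1.795.
Cost = 2.31·0.7768 + 26.92·0.5861 + 17.6·1.795 = 49.1642.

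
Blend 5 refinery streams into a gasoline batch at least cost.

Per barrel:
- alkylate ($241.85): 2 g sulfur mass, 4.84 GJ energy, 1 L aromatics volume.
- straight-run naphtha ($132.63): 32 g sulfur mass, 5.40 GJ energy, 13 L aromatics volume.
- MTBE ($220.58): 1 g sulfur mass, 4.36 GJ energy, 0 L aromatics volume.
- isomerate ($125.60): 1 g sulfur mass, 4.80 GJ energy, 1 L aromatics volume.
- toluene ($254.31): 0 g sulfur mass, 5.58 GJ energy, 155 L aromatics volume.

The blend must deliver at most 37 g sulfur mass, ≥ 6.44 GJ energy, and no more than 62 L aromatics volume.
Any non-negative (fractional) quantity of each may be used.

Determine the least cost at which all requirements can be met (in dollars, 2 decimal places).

$158.50

This is a linear program. Let x1 = barrels of alkylate, x2 = barrels of straight-run naphtha, x3 = barrels of MTBE, x4 = barrels of isomerate, x5 = barrels of toluene.
Minimise 241.85x1 + 132.63x2 + 220.58x3 + 125.6x4 + 254.31x5 with:
  2x1 + 32x2 + 1x3 + 1x4 ≤ 37   (sulfur mass)
  4.84x1 + 5.4x2 + 4.36x3 + 4.8x4 + 5.58x5 ≥ 6.44   (energy)
  1x1 + 13x2 + 1x4 + 155x5 ≤ 62   (aromatics volume)
  x1, x2, x3, x4, x5 ≥ 0.
At the optimum only straight-run naphtha, isomerate are positive (alkylate, MTBE, toluene = 0). Binding constraints: sulfur mass and energy.
That vertex is x2 = 1.1549, x4 = 0.042375.
Objective = 132.63·1.1549 + 125.6·0.042375 = 158.4967.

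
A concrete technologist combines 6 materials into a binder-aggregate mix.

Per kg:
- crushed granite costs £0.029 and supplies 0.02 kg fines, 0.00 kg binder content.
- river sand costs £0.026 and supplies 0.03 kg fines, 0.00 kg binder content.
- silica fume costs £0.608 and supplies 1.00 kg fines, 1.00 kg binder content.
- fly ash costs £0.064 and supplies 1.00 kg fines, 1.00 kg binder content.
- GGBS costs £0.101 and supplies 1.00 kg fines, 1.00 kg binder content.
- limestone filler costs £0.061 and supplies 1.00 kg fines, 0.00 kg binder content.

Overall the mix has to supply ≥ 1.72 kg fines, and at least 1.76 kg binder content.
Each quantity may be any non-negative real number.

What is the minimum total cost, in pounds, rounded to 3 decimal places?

Treat it as an LP. Let x1 = kg of crushed granite, x2 = kg of river sand, x3 = kg of silica fume, x4 = kg of fly ash, x5 = kg of GGBS, x6 = kg of limestone filler.
Minimise 0.029x1 + 0.026x2 + 0.608x3 + 0.064x4 + 0.101x5 + 0.061x6 s.t.:
  0.02x1 + 0.03x2 + 1x3 + 1x4 + 1x5 + 1x6 ≥ 1.72   (fines)
  1x3 + 1x4 + 1x5 ≥ 1.76   (binder content)
  x1, x2, x3, x4, x5, x6 ≥ 0.
The minimum-cost mix takes nothing from crushed granite, river sand, silica fume, GGBS, limestone filler — only fly ash. There the binder content constraint is tight.
So fly ash = 1.76 kg.
Cost = 0.064·1.76 = 0.11264.

£0.113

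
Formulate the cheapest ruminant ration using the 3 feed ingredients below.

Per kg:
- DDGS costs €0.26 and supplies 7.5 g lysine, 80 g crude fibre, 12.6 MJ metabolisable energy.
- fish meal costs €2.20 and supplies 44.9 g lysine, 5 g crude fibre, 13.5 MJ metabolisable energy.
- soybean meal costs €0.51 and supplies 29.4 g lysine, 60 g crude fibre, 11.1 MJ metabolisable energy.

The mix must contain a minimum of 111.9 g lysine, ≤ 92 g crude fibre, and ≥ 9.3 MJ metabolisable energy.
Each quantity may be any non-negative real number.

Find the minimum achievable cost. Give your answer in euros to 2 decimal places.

€4.18

This is a linear program. Let x1 = kg of DDGS, x2 = kg of fish meal, x3 = kg of soybean meal.
min 0.26x1 + 2.2x2 + 0.51x3 with:
  7.5x1 + 44.9x2 + 29.4x3 ≥ 111.9   (lysine)
  80x1 + 5x2 + 60x3 ≤ 92   (crude fibre)
  12.6x1 + 13.5x2 + 11.1x3 ≥ 9.3   (metabolisable energy)
  x1, x2, x3 ≥ 0.
The minimum-cost mix takes nothing from DDGS — only fish meal, soybean meal. There the lysine and crude fibre constraints are tight.
That vertex is x2 = 1.574, x3 = 1.402.
Cost = 2.2·1.574 + 0.51·1.402 = 4.1778.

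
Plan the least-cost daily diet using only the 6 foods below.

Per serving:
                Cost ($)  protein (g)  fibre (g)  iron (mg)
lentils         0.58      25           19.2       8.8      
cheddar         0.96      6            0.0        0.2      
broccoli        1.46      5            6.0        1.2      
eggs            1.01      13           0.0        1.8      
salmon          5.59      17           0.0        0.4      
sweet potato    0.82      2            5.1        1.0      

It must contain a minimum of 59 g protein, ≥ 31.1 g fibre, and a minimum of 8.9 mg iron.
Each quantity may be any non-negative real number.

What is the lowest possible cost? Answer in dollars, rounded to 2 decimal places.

$1.37

This is a linear program. Let x1 = servings of lentils, x2 = servings of cheddar, x3 = servings of broccoli, x4 = servings of eggs, x5 = servings of salmon, x6 = servings of sweet potato.
Minimize 0.58x1 + 0.96x2 + 1.46x3 + 1.01x4 + 5.59x5 + 0.82x6 s.t.:
  25x1 + 6x2 + 5x3 + 13x4 + 17x5 + 2x6 ≥ 59   (protein)
  19.2x1 + 6x3 + 5.1x6 ≥ 31.1   (fibre)
  8.8x1 + 0.2x2 + 1.2x3 + 1.8x4 + 0.4x5 + 1x6 ≥ 8.9   (iron)
  x1, x2, x3, x4, x5, x6 ≥ 0.
The cheapest feasible vertex uses only lentils; cheddar, broccoli, eggs, salmon, sweet potato are not used. There the protein constraint is tight.
Solving gives x1 = 2.36.
Cost = 0.58·2.36 = 1.3688.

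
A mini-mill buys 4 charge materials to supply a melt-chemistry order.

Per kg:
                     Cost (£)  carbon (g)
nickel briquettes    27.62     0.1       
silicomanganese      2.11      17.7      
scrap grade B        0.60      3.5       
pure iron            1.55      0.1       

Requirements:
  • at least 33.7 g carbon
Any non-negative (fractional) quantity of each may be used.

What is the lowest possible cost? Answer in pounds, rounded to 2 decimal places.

£4.02

Let x1 = kg of nickel briquettes, x2 = kg of silicomanganese, x3 = kg of scrap grade B, x4 = kg of pure iron.
min 27.62x1 + 2.11x2 + 0.6x3 + 1.55x4 with:
  0.1x1 + 17.7x2 + 3.5x3 + 0.1x4 ≥ 33.7   (carbon)
  x1, x2, x3, x4 ≥ 0.
The optimal basis is {silicomanganese}; nickel briquettes, scrap grade B, pure iron drop out. Binding constraint: carbon.
Solving gives x2 = 1.904.
Objective = 2.11·1.904 = 4.0174.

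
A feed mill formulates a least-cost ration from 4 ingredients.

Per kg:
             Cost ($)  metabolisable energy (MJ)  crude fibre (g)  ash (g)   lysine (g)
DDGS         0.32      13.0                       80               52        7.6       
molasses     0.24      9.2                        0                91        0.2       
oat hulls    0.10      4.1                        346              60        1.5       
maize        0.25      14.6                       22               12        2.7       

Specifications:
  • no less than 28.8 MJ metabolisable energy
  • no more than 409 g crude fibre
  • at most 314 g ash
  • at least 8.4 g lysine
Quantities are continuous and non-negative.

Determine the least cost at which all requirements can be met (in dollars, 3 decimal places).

$0.551

Treat it as an LP. Let x1 = kg of DDGS, x2 = kg of molasses, x3 = kg of oat hulls, x4 = kg of maize.
Minimize 0.32x1 + 0.24x2 + 0.1x3 + 0.25x4 s.t.:
  13x1 + 9.2x2 + 4.1x3 + 14.6x4 ≥ 28.8   (metabolisable energy)
  80x1 + 346x3 + 22x4 ≤ 409   (crude fibre)
  52x1 + 91x2 + 60x3 + 12x4 ≤ 314   (ash)
  7.6x1 + 0.2x2 + 1.5x3 + 2.7x4 ≥ 8.4   (lysine)
  x1, x2, x3, x4 ≥ 0.
At the optimum only DDGS, maize are positive (molasses, oat hulls = 0). There the metabolisable energy and lysine constraints are tight.
So DDGS = 0.5916 kg, maize = 1.446 kg.
Objective = 0.32·0.5916 + 0.25·1.446 = 0.55081.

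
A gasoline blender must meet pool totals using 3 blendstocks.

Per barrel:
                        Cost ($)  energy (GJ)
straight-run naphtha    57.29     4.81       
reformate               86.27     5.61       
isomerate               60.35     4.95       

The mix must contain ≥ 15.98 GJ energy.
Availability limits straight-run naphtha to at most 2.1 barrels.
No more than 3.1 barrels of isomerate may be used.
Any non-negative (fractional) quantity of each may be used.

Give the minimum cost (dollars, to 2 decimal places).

Let x1 = barrels of straight-run naphtha, x2 = barrels of reformate, x3 = barrels of isomerate.
Minimise 57.29x1 + 86.27x2 + 60.35x3 s.t.:
  4.81x1 + 5.61x2 + 4.95x3 ≥ 15.98   (energy)
  x1 ≤ 2.1
  x3 ≤ 3.1
  x1, x2, x3 ≥ 0.
The cheapest feasible vertex uses only straight-run naphtha, isomerate; reformate is not used. Binding constraints: energy and the straight-run naphtha cap.
That vertex is x1 = 2.1, x3 = 1.1877.
Objective = 57.29·2.1 + 60.35·1.1877 = 191.9867.

$191.99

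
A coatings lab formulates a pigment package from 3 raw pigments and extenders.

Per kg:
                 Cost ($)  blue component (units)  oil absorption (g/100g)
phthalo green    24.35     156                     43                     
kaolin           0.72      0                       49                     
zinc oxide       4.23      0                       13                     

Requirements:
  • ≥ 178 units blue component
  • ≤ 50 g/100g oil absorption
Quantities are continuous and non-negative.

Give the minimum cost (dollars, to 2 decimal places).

$27.78

Treat it as an LP. Let x1 = kg of phthalo green, x2 = kg of kaolin, x3 = kg of zinc oxide.
min 24.35x1 + 0.72x2 + 4.23x3 s.t.:
  156x1 ≥ 178   (blue component)
  43x1 + 49x2 + 13x3 ≤ 50   (oil absorption)
  x1, x2, x3 ≥ 0.
The minimum-cost mix takes nothing from kaolin, zinc oxide — only phthalo green. There the blue component constraint is tight.
So phthalo green = 1.141 kg.
Cost = 24.35·1.141 = 27.7834.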